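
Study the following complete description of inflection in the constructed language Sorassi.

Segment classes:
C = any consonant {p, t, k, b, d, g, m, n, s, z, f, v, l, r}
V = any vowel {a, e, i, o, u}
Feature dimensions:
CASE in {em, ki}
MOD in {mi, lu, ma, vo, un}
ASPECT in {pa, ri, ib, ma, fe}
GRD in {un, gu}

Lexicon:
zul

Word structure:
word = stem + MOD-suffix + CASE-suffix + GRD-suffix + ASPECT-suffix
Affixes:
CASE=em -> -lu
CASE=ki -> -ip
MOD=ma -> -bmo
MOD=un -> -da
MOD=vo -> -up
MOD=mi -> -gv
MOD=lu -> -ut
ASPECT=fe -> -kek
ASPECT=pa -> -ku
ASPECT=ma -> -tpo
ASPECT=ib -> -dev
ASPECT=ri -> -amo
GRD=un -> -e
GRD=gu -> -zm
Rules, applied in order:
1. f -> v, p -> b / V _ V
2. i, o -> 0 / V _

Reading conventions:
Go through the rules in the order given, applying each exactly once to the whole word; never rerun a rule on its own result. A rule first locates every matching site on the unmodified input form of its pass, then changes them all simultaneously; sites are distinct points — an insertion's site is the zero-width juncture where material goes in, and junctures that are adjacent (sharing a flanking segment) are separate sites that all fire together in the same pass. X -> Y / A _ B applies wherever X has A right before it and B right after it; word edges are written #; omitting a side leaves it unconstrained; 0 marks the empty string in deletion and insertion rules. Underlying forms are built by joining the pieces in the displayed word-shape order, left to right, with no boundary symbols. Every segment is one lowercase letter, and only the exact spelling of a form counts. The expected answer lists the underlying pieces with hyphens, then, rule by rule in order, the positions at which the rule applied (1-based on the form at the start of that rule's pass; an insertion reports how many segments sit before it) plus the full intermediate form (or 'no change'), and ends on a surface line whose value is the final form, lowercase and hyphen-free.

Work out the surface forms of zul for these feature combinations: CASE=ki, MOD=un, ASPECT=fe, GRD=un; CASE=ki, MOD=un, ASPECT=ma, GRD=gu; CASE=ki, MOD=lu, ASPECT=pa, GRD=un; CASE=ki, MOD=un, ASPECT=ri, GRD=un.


cell CASE=ki, MOD=un, ASPECT=fe, GRD=un:
underlying: zul-da-ip-e-kek
1. f -> v, p -> b / V _ V: fires at position(s) 7: zuldaibekek
2. i, o -> 0 / V _: fires at position(s) 6: zuldabekek
surface: zuldabekek

cell CASE=ki, MOD=un, ASPECT=ma, GRD=gu:
underlying: zul-da-ip-zm-tpo
1. f -> v, p -> b / V _ V: no change
2. i, o -> 0 / V _: fires at position(s) 6: zuldapzmtpo
surface: zuldapzmtpo

cell CASE=ki, MOD=lu, ASPECT=pa, GRD=un:
underlying: zul-ut-ip-e-ku
1. f -> v, p -> b / V _ V: fires at position(s) 7: zulutibeku
2. i, o -> 0 / V _: no change
surface: zulutibeku

cell CASE=ki, MOD=un, ASPECT=ri, GRD=un:
underlying: zul-da-ip-e-amo
1. f -> v, p -> b / V _ V: fires at position(s) 7: zuldaibeamo
2. i, o -> 0 / V _: fires at position(s) 6: zuldabeamo
surface: zuldabeamo


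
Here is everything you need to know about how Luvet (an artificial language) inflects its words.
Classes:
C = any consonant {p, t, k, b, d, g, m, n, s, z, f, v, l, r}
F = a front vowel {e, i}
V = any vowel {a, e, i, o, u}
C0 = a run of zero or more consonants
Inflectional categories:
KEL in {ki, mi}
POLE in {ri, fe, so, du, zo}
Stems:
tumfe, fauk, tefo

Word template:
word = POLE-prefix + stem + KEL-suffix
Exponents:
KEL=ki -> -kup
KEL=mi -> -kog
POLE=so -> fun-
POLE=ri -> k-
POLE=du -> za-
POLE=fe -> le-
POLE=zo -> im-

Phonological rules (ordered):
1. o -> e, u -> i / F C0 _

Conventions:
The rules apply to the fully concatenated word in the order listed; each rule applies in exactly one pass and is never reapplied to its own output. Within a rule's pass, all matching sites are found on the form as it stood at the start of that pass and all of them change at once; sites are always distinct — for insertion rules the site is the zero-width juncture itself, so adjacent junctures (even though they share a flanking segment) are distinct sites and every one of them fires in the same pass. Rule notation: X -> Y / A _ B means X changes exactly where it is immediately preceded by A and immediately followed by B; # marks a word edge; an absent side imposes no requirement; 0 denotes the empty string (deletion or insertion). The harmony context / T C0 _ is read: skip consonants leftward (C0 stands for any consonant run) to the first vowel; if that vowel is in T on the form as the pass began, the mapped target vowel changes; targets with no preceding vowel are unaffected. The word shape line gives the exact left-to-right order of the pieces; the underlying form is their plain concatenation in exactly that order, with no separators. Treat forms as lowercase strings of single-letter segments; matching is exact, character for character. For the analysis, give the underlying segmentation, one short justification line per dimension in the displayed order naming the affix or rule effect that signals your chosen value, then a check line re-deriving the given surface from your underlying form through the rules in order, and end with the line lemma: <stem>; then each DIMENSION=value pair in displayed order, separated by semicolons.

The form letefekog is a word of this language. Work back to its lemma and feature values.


underlying: le-tefo-kog
KEL=mi - signalled by the affix -kog
POLE=fe - signalled by the affix le-
check: letefokog -> letefekog
lemma: tefo; KEL=mi; POLE=fe


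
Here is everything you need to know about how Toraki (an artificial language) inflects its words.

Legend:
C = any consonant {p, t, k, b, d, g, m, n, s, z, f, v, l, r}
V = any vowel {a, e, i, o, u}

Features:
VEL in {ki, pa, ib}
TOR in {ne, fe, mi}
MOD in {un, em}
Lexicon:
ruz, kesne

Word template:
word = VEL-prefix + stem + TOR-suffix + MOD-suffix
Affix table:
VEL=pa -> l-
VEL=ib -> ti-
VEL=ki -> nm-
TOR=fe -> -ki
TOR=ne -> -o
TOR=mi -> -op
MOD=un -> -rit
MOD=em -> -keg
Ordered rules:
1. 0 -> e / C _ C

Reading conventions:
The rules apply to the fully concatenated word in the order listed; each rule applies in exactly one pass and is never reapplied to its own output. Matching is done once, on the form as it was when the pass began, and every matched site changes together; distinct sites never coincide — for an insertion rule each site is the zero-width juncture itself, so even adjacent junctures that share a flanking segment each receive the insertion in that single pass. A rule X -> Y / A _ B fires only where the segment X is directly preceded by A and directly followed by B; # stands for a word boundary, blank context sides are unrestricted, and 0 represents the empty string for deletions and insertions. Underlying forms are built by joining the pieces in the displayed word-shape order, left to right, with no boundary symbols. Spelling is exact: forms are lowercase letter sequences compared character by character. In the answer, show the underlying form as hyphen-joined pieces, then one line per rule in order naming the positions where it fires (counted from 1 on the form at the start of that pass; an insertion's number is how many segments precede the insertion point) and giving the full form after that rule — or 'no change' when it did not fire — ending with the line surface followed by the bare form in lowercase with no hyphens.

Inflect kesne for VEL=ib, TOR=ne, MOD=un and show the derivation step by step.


underlying: ti-kesne-o-rit
1. 0 -> e / C _ C: inserts after position(s) 5: tikeseneorit
surface: tikeseneorit


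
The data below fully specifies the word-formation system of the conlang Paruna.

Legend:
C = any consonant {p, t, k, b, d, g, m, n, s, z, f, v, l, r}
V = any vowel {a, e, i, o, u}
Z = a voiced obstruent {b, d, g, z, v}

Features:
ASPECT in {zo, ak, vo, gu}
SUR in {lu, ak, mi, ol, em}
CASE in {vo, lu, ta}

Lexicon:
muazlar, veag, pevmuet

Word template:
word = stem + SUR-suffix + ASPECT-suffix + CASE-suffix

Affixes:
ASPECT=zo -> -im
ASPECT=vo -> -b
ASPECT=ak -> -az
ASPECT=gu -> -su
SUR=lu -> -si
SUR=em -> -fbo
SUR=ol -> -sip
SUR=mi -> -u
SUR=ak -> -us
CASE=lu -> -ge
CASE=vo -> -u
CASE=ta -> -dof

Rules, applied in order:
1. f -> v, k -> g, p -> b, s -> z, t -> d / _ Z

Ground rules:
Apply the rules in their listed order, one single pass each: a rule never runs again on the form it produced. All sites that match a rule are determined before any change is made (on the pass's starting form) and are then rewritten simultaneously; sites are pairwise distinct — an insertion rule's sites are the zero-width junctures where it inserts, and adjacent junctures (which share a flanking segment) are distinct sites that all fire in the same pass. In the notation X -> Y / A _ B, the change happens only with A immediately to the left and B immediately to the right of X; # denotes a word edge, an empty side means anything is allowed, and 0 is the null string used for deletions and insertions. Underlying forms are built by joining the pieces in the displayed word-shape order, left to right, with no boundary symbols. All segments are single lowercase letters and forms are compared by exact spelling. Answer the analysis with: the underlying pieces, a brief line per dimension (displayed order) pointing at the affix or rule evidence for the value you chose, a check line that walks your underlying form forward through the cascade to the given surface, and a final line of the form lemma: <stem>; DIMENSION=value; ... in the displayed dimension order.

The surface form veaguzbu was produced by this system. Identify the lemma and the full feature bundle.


underlying: veag-us-b-u
ASPECT=vo - signalled by the affix -b
SUR=ak - signalled by the affix -us
CASE=vo - signalled by the affix -u
check: veagusbu -> veaguzbu
lemma: veag; ASPECT=vo; SUR=ak; CASE=vo


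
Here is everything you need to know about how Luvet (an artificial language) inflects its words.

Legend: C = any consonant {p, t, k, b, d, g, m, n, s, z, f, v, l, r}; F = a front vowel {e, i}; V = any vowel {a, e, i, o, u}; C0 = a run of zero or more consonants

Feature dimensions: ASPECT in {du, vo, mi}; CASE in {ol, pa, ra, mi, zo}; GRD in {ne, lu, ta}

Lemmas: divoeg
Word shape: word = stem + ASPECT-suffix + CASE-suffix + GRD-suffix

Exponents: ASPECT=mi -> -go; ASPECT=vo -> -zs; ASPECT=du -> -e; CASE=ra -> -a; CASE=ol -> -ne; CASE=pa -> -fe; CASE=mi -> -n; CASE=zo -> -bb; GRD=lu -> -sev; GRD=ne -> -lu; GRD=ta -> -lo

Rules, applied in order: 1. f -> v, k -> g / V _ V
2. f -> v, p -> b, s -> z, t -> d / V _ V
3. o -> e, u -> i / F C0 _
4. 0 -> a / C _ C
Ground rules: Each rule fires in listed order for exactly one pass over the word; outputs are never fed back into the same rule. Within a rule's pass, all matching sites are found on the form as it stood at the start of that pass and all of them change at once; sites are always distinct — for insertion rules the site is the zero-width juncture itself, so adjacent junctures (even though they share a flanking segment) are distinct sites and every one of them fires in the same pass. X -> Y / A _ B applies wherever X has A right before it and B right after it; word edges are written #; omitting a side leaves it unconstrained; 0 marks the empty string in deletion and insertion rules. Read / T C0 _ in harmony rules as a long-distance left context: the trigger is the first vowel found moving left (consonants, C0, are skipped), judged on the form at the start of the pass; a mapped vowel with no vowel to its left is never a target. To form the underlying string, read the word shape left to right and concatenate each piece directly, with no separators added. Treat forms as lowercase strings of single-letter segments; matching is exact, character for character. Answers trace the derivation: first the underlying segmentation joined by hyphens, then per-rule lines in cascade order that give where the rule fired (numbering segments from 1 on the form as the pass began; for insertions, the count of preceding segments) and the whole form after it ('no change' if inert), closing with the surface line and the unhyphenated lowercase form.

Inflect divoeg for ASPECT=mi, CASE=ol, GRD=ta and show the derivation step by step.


underlying: divoeg-go-ne-lo
1. f -> v, k -> g / V _ V: no change
2. f -> v, p -> b, s -> z, t -> d / V _ V: no change
3. o -> e, u -> i / F C0 _: fires at position(s) 4, 8, 12: diveeggenele
4. 0 -> a / C _ C: inserts after position(s) 6: diveegagenele
surface: diveegagenele


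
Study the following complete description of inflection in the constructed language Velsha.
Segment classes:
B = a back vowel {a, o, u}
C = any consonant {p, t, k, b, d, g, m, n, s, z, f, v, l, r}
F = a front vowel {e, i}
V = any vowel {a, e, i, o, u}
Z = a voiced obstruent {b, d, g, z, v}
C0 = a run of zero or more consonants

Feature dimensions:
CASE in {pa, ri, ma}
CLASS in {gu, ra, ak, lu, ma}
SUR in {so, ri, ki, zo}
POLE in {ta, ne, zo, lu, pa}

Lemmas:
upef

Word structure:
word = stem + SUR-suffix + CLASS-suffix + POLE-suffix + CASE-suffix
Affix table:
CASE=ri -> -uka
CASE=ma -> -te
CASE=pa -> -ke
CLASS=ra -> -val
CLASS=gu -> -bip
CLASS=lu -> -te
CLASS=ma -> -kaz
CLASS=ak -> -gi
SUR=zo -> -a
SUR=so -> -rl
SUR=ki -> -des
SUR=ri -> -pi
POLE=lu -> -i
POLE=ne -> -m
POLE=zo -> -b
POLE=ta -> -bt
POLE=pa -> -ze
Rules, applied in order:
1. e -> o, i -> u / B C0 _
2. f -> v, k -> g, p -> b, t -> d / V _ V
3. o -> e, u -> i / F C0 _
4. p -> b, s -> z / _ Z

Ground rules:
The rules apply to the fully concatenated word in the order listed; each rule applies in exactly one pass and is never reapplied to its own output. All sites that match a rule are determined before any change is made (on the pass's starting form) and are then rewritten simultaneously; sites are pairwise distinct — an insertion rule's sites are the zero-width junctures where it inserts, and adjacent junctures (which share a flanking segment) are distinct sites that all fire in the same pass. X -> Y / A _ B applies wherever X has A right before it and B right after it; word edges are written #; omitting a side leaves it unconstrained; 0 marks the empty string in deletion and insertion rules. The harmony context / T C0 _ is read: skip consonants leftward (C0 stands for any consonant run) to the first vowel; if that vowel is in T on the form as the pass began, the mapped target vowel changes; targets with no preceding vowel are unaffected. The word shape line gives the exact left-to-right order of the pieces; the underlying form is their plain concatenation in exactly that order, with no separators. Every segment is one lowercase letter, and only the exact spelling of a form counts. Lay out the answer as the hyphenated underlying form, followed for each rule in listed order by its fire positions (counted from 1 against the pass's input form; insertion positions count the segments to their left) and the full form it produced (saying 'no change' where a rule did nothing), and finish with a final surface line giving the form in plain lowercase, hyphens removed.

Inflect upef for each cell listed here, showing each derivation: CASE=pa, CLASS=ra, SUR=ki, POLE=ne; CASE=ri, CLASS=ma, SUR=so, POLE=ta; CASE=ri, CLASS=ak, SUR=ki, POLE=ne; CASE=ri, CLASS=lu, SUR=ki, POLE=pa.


cell CASE=pa, CLASS=ra, SUR=ki, POLE=ne:
underlying: upef-des-val-m-ke
1. e -> o, i -> u / B C0 _: fires at position(s) 3, 13: upofdesvalmko
2. f -> v, k -> g, p -> b, t -> d / V _ V: fires at position(s) 2: ubofdesvalmko
3. o -> e, u -> i / F C0 _: no change
4. p -> b, s -> z / _ Z: fires at position(s) 7: ubofdezvalmko
surface: ubofdezvalmko

cell CASE=ri, CLASS=ma, SUR=so, POLE=ta:
underlying: upef-rl-kaz-bt-uka
1. e -> o, i -> u / B C0 _: fires at position(s) 3: upofrlkazbtuka
2. f -> v, k -> g, p -> b, t -> d / V _ V: fires at position(s) 2, 13: ubofrlkazbtuga
3. o -> e, u -> i / F C0 _: no change
4. p -> b, s -> z / _ Z: no change
surface: ubofrlkazbtuga

cell CASE=ri, CLASS=ak, SUR=ki, POLE=ne:
underlying: upef-des-gi-m-uka
1. e -> o, i -> u / B C0 _: fires at position(s) 3: upofdesgimuka
2. f -> v, k -> g, p -> b, t -> d / V _ V: fires at position(s) 2, 12: ubofdesgimuga
3. o -> e, u -> i / F C0 _: fires at position(s) 11: ubofdesgimiga
4. p -> b, s -> z / _ Z: fires at position(s) 7: ubofdezgimiga
surface: ubofdezgimiga

cell CASE=ri, CLASS=lu, SUR=ki, POLE=pa:
underlying: upef-des-te-ze-uka
1. e -> o, i -> u / B C0 _: fires at position(s) 3: upofdestezeuka
2. f -> v, k -> g, p -> b, t -> d / V _ V: fires at position(s) 2, 13: ubofdestezeuga
3. o -> e, u -> i / F C0 _: fires at position(s) 12: ubofdestezeiga
4. p -> b, s -> z / _ Z: no change
surface: ubofdestezeiga


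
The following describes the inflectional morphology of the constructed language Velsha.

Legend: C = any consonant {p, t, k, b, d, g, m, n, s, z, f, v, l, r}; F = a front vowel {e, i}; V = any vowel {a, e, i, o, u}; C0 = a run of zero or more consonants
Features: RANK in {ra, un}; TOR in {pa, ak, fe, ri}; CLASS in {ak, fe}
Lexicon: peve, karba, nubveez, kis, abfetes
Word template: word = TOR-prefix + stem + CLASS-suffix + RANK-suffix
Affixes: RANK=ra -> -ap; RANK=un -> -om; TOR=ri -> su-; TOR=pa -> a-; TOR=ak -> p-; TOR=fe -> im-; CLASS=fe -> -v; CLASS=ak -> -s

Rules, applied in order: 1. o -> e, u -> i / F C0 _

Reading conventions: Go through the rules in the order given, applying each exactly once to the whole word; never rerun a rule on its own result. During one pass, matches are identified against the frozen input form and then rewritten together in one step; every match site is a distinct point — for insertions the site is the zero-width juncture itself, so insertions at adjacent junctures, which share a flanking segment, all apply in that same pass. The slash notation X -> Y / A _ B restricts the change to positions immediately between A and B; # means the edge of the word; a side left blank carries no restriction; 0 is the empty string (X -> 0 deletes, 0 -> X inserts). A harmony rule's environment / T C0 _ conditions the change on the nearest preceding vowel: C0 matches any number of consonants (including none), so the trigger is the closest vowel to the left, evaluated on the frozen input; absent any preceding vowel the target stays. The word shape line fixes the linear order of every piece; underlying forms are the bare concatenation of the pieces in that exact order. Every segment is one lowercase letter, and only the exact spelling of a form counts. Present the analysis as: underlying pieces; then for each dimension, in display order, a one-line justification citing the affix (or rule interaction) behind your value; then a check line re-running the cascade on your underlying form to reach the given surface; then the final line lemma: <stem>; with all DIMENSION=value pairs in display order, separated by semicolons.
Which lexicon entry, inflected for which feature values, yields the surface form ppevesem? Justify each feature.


underlying: p-peve-s-om
RANK=un - signalled by the affix -om
TOR=ak - signalled by the affix p-
CLASS=ak - signalled by the affix -s
check: ppevesom -> ppevesem
lemma: peve; RANK=un; TOR=ak; CLASS=ak


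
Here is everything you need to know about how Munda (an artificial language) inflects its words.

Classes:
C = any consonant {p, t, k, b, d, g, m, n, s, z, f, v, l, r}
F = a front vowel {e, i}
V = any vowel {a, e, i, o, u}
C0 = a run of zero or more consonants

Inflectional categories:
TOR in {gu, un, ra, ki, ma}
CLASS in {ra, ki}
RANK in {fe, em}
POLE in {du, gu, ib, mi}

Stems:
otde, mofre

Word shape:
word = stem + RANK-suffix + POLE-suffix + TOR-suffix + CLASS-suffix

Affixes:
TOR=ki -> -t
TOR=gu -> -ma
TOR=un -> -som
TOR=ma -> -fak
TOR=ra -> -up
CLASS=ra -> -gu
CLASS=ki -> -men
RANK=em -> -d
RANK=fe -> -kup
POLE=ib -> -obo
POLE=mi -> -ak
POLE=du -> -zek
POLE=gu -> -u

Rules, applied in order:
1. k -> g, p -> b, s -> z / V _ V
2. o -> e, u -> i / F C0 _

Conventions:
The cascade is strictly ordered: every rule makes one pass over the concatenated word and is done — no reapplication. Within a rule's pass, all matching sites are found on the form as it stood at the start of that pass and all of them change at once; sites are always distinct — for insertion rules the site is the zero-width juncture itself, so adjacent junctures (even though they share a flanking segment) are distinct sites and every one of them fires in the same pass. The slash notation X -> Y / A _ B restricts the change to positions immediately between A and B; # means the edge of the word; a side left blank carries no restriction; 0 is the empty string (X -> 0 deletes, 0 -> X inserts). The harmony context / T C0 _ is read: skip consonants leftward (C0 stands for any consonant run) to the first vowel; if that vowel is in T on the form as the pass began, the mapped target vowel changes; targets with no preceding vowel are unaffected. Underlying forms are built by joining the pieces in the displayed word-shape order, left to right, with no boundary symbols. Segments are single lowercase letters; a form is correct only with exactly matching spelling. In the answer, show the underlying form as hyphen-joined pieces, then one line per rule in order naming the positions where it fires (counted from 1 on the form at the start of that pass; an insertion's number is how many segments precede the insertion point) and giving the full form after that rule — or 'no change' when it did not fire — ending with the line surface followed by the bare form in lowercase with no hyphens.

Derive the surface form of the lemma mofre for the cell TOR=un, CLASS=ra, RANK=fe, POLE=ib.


underlying: mofre-kup-obo-som-gu
1. k -> g, p -> b, s -> z / V _ V: fires at position(s) 6, 8, 12: mofregubobozomgu
2. o -> e, u -> i / F C0 _: fires at position(s) 7: mofregibobozomgu
surface: mofregibobozomgu


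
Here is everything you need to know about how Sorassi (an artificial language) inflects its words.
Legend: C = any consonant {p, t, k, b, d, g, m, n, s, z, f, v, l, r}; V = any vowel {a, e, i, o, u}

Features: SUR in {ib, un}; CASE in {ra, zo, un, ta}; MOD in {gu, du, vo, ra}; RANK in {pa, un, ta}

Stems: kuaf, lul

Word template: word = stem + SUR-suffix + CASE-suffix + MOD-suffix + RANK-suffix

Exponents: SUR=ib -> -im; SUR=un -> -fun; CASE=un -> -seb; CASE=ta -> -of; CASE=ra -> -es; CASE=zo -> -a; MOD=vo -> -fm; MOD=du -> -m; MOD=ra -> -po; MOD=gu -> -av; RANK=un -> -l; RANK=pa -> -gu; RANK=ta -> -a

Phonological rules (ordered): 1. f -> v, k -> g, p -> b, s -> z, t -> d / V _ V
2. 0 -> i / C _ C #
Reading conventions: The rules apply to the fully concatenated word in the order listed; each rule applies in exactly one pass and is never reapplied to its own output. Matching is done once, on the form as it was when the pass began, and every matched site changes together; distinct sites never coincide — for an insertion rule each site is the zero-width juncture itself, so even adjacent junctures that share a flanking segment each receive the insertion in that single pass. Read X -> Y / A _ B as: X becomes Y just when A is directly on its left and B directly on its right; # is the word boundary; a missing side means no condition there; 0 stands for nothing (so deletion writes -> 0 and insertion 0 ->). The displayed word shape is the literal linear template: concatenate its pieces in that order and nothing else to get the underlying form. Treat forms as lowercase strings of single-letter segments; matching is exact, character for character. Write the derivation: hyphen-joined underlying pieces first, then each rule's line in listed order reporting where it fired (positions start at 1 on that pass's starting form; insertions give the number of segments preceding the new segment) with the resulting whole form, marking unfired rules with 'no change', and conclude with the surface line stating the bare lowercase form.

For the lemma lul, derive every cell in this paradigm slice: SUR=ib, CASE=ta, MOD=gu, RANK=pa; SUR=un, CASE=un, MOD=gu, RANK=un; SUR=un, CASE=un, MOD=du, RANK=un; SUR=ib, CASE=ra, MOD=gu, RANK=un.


cell SUR=ib, CASE=ta, MOD=gu, RANK=pa:
underlying: lul-im-of-av-gu
1. f -> v, k -> g, p -> b, s -> z, t -> d / V _ V: fires at position(s) 7: lulimovavgu
2. 0 -> i / C _ C #: no change
surface: lulimovavgu

cell SUR=un, CASE=un, MOD=gu, RANK=un:
underlying: lul-fun-seb-av-l
1. f -> v, k -> g, p -> b, s -> z, t -> d / V _ V: no change
2. 0 -> i / C _ C #: inserts after position(s) 11: lulfunsebavil
surface: lulfunsebavil

cell SUR=un, CASE=un, MOD=du, RANK=un:
underlying: lul-fun-seb-m-l
1. f -> v, k -> g, p -> b, s -> z, t -> d / V _ V: no change
2. 0 -> i / C _ C #: inserts after position(s) 10: lulfunsebmil
surface: lulfunsebmil

cell SUR=ib, CASE=ra, MOD=gu, RANK=un:
underlying: lul-im-es-av-l
1. f -> v, k -> g, p -> b, s -> z, t -> d / V _ V: fires at position(s) 7: lulimezavl
2. 0 -> i / C _ C #: inserts after position(s) 9: lulimezavil
surface: lulimezavil


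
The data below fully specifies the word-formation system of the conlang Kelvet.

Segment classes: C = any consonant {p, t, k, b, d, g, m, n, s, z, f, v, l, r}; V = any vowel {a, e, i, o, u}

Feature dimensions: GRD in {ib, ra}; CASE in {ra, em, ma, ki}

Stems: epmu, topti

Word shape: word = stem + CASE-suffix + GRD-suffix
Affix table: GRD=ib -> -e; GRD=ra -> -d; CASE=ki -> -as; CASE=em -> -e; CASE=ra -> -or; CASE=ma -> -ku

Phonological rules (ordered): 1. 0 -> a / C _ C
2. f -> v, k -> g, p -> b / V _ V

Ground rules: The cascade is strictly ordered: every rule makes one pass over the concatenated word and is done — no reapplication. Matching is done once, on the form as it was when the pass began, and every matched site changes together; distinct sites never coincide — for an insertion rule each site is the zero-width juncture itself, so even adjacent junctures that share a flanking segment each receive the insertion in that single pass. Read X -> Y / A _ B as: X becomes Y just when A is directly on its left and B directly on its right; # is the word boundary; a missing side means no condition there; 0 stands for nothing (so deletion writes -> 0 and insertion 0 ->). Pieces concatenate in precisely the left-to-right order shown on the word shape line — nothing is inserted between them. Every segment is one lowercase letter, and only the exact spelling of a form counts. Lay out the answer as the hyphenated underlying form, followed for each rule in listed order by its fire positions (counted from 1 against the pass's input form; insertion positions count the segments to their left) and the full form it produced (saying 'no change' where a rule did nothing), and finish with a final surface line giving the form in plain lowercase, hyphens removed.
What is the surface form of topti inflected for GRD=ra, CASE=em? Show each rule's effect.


underlying: topti-e-d
1. 0 -> a / C _ C: inserts after position(s) 3: topatied
2. f -> v, k -> g, p -> b / V _ V: fires at position(s) 3: tobatied
surface: tobatied


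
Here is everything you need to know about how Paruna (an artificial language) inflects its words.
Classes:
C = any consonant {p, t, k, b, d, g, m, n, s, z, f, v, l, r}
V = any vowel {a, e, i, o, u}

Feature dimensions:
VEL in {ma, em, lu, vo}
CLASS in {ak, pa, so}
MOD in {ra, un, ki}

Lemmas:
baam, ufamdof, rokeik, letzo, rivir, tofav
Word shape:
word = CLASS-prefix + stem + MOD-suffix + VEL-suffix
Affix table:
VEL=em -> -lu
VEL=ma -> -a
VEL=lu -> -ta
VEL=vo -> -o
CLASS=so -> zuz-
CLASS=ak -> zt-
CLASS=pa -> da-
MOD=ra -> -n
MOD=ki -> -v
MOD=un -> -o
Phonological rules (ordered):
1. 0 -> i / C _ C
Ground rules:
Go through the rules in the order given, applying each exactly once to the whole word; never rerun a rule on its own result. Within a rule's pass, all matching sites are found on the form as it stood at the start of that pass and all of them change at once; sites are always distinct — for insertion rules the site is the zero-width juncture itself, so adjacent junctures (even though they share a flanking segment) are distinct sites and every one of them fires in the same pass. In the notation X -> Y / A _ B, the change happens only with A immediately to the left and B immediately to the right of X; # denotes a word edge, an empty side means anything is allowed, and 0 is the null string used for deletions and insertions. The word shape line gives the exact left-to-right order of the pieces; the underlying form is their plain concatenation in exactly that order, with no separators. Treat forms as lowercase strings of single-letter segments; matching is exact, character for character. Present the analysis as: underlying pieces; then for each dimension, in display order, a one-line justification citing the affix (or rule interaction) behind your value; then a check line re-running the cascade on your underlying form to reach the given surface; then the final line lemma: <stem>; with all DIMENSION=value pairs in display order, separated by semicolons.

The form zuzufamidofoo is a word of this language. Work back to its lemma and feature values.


underlying: zuz-ufamdof-o-o
VEL=vo - signalled by the affix -o
CLASS=so - signalled by the affix zuz-
MOD=un - signalled by the affix -o
check: zuzufamdofoo -> zuzufamidofoo
lemma: ufamdof; VEL=vo; CLASS=so; MOD=un


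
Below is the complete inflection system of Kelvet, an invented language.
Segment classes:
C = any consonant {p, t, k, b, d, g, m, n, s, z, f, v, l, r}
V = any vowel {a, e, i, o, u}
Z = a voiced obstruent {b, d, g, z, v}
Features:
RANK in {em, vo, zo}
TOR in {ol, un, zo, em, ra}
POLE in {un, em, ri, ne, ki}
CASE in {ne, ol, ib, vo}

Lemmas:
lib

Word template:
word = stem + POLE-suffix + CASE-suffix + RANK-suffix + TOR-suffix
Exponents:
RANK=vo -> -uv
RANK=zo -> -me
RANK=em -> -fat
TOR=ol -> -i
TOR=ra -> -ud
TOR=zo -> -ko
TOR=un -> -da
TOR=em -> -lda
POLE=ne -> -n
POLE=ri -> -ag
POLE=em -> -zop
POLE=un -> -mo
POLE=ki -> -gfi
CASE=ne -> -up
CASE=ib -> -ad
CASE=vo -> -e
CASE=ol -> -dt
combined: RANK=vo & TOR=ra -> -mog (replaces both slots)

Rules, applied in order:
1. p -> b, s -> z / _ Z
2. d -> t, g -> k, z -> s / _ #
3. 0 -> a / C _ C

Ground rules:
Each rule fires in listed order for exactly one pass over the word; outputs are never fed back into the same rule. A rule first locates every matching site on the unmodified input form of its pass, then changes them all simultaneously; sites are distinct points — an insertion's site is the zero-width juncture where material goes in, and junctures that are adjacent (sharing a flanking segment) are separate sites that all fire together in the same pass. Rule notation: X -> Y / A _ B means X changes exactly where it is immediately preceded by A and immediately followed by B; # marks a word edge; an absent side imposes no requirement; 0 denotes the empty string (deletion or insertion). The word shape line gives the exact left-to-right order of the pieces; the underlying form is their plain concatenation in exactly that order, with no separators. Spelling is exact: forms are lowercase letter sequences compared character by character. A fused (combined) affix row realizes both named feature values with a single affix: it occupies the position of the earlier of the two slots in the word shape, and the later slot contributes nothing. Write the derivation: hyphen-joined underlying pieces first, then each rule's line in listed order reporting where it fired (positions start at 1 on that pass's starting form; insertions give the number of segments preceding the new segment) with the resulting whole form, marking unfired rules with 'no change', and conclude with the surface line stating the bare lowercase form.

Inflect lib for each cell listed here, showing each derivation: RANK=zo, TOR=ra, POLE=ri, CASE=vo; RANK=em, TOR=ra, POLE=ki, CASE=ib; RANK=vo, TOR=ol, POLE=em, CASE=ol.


cell RANK=zo, TOR=ra, POLE=ri, CASE=vo:
underlying: lib-ag-e-me-ud
1. p -> b, s -> z / _ Z: no change
2. d -> t, g -> k, z -> s / _ #: fires at position(s) 10: libagemeut
3. 0 -> a / C _ C: no change
surface: libagemeut

cell RANK=em, TOR=ra, POLE=ki, CASE=ib:
underlying: lib-gfi-ad-fat-ud
1. p -> b, s -> z / _ Z: no change
2. d -> t, g -> k, z -> s / _ #: fires at position(s) 13: libgfiadfatut
3. 0 -> a / C _ C: inserts after position(s) 3, 4, 8: libagafiadafatut
surface: libagafiadafatut

cell RANK=vo, TOR=ol, POLE=em, CASE=ol:
underlying: lib-zop-dt-uv-i
1. p -> b, s -> z / _ Z: fires at position(s) 6: libzobdtuvi
2. d -> t, g -> k, z -> s / _ #: no change
3. 0 -> a / C _ C: inserts after position(s) 3, 6, 7: libazobadatuvi
surface: libazobadatuvi


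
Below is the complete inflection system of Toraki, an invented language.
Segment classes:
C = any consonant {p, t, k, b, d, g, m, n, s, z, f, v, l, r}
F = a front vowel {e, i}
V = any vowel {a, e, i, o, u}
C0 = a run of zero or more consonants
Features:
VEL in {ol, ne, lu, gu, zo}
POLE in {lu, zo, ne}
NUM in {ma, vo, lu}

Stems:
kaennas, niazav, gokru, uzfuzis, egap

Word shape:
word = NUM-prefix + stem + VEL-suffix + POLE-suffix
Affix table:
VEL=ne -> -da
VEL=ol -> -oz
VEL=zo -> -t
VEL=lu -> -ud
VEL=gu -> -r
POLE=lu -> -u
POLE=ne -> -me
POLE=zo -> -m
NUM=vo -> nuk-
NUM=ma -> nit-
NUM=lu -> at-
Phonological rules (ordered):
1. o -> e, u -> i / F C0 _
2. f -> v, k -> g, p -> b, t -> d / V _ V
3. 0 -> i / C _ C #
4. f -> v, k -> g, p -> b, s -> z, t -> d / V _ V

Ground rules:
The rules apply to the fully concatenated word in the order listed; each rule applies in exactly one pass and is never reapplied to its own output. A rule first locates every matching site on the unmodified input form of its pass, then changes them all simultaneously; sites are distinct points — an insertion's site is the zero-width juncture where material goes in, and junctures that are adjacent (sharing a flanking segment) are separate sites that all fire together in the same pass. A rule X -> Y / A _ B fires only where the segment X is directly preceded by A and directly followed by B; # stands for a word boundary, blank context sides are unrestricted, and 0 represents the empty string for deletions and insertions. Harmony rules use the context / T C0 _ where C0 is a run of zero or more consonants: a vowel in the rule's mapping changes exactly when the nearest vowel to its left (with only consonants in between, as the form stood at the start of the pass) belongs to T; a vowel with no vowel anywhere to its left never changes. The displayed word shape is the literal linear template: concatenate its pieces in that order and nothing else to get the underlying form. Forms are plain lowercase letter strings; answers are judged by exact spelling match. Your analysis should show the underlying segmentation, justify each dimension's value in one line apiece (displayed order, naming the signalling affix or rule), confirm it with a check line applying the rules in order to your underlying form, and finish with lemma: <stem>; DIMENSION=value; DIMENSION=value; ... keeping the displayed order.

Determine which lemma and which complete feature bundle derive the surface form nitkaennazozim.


underlying: nit-kaennas-oz-m
VEL=ol - signalled by the affix -oz
POLE=zo - signalled by the affix -m
NUM=ma - signalled by the affix nit-
check: nitkaennasozm -> nitkaennasozm -> nitkaennasozm -> nitkaennasozim -> nitkaennazozim
lemma: kaennas; VEL=ol; POLE=zo; NUM=ma


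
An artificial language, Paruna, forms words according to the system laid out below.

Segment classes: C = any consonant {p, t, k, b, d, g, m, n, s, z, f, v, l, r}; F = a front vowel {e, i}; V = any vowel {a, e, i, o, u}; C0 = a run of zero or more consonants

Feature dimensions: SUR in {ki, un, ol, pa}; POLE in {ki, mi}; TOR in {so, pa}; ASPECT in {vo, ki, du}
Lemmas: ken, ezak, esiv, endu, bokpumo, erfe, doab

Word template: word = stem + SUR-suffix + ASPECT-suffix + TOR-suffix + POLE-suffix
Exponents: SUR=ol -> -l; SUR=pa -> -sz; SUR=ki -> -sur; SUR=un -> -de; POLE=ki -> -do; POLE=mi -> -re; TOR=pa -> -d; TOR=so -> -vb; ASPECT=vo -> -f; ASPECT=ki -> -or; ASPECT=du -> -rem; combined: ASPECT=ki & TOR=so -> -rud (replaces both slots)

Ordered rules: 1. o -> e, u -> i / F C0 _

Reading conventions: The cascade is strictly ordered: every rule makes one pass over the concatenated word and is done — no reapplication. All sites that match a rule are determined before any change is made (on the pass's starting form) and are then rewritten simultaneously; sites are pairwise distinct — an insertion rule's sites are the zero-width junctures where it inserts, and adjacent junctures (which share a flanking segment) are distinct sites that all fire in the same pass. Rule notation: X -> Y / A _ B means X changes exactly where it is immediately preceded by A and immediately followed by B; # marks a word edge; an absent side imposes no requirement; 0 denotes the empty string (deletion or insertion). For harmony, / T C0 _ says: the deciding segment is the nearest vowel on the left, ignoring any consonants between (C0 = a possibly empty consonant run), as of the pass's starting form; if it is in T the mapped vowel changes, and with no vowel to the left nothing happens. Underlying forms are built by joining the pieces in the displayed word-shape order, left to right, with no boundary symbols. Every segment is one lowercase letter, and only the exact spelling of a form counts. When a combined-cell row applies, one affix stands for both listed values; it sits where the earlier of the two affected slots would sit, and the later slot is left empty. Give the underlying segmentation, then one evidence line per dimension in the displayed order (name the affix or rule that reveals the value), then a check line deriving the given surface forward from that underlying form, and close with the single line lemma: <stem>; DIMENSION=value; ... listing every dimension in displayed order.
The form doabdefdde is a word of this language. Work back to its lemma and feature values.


underlying: doab-de-f-d-do
SUR=un - signalled by the affix -de
POLE=ki - signalled by the affix -do
TOR=pa - signalled by the affix -d
ASPECT=vo - signalled by the affix -f
check: doabdefddo -> doabdefdde
lemma: doab; SUR=un; POLE=ki; TOR=pa; ASPECT=vo


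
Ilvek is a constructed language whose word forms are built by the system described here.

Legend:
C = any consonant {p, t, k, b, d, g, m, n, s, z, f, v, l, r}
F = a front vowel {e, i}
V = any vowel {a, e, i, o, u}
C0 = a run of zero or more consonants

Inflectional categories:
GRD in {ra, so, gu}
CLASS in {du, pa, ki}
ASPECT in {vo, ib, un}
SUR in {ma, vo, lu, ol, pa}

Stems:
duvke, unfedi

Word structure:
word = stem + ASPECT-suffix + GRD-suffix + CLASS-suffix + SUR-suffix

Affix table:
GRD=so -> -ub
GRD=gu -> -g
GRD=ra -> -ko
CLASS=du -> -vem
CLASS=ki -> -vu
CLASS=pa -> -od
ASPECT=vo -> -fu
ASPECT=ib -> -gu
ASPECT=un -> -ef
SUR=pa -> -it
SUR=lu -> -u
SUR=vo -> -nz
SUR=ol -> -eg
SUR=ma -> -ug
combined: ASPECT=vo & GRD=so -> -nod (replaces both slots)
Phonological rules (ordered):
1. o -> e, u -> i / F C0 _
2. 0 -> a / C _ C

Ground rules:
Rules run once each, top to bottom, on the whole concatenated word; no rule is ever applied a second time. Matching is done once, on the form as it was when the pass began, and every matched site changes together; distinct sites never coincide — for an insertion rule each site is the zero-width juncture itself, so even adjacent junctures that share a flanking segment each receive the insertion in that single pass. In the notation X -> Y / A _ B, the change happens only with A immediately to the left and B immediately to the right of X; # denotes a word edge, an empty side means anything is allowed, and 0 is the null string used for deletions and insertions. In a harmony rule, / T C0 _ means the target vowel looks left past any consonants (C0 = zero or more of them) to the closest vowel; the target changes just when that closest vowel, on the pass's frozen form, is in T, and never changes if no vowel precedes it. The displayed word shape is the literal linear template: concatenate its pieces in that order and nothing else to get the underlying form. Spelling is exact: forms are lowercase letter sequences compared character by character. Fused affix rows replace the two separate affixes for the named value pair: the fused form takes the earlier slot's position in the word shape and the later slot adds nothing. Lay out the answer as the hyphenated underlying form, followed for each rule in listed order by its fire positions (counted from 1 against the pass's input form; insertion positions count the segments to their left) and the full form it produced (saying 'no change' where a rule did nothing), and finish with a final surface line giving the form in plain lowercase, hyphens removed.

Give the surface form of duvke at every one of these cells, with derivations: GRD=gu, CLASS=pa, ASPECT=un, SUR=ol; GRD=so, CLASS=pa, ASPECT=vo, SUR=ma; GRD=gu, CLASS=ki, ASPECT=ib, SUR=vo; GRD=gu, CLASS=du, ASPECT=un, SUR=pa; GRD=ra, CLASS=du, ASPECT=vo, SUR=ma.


cell GRD=gu, CLASS=pa, ASPECT=un, SUR=ol:
underlying: duvke-ef-g-od-eg
1. o -> e, u -> i / F C0 _: fires at position(s) 9: duvkeefgedeg
2. 0 -> a / C _ C: inserts after position(s) 3, 7: duvakeefagedeg
surface: duvakeefagedeg

cell GRD=so, CLASS=pa, ASPECT=vo, SUR=ma:
underlying: duvke-nod-od-ug
1. o -> e, u -> i / F C0 _: fires at position(s) 7: duvkenedodug
2. 0 -> a / C _ C: inserts after position(s) 3: duvakenedodug
surface: duvakenedodug

cell GRD=gu, CLASS=ki, ASPECT=ib, SUR=vo:
underlying: duvke-gu-g-vu-nz
1. o -> e, u -> i / F C0 _: fires at position(s) 7: duvkegigvunz
2. 0 -> a / C _ C: inserts after position(s) 3, 8, 11: duvakegigavunaz
surface: duvakegigavunaz

cell GRD=gu, CLASS=du, ASPECT=un, SUR=pa:
underlying: duvke-ef-g-vem-it
1. o -> e, u -> i / F C0 _: no change
2. 0 -> a / C _ C: inserts after position(s) 3, 7, 8: duvakeefagavemit
surface: duvakeefagavemit

cell GRD=ra, CLASS=du, ASPECT=vo, SUR=ma:
underlying: duvke-fu-ko-vem-ug
1. o -> e, u -> i / F C0 _: fires at position(s) 7, 13: duvkefikovemig
2. 0 -> a / C _ C: inserts after position(s) 3: duvakefikovemig
surface: duvakefikovemig
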